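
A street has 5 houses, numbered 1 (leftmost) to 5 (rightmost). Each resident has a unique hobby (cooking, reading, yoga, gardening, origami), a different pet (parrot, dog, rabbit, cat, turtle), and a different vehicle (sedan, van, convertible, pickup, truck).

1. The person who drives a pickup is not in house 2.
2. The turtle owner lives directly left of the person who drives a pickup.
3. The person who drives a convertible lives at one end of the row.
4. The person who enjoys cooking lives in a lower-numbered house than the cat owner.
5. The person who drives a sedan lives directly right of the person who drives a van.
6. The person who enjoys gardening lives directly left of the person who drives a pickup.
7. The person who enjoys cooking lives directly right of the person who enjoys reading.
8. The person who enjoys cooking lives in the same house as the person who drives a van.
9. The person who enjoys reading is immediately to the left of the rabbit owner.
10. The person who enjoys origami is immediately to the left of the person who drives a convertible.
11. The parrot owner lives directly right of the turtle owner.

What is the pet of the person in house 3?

turtle

From clue 10, the person who enjoys origami must be in house 4.
The person who drives a convertible is in house 5 (clue 10).
That leaves yoga as the hobby for house 5.
House 1 pet: only dog fits.
House 1's vehicle must be truck (nothing else left).
So house 1 gets reading for hobby.
That leaves cat as the pet for house 5.
House 2's vehicle must be van (nothing else left).
Clue 5 places the person who drives a sedan in house 3.
The person who enjoys cooking is in house 2 (clue 7).
Clue 9 places the rabbit owner in house 2.
The only hobby still possible for house 3 is gardening.
The only pet still possible for house 3 is turtle.
House 4's pet must be parrot (nothing else left).
The only vehicle still possible for house 4 is pickup.
So: house 1 = reading/dog/truck, house 2 = cooking/rabbit/van, house 3 = gardening/turtle/sedan, house 4 = origami/parrot/pickup, house 5 = yoga/cat/convertible.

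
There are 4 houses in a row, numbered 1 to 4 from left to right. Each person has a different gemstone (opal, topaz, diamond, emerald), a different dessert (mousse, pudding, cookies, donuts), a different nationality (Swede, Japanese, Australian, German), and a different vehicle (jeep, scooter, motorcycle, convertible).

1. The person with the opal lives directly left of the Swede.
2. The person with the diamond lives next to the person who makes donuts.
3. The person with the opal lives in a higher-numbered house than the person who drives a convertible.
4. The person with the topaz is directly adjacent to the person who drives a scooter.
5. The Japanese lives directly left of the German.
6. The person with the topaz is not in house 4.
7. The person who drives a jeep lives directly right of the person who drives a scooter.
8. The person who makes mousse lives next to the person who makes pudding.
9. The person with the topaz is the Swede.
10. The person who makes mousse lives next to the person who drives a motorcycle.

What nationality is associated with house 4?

Australian

By clue 1, the person with the opal is in house 2.
From clue 1, the Swede must be in house 3.
From clue 3, the person who drives a convertible must be in house 1.
Clue 9: the person with the topaz is in house 3.
By clue 4, the person who drives a scooter is in house 2.
Clue 5 places the Japanese in house 1.
Clue 5: the German is in house 2.
From clue 7, the person who drives a jeep must be in house 3.
The only nationality still possible for house 4 is Australian.
That leaves motorcycle as the vehicle for house 4.
Clue 10 places the person who makes mousse in house 3.
House 2's dessert must be donuts (nothing else left).
From clue 2, the person with the diamond must be in house 1.
By clue 8, the person who makes pudding is in house 4.
House 4's gemstone must be emerald (nothing else left).
So house 1 gets cookies for dessert.
So: house 1 = diamond/cookies/Japanese/convertible, house 2 = opal/donuts/German/scooter, house 3 = topaz/mousse/Swede/jeep, house 4 = emerald/pudding/Australian/motorcycle.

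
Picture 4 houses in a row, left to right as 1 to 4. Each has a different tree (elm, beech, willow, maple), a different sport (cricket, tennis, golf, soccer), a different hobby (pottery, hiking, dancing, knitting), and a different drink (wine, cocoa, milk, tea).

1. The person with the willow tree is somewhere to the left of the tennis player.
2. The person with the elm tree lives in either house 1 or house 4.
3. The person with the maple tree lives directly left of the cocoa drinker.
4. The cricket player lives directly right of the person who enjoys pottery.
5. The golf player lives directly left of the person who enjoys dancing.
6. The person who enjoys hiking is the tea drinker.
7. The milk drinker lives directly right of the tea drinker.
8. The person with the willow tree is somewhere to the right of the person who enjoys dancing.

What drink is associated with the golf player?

wine

By clue 8, the person with the willow tree is in house 3.
The person who enjoys dancing is in house 2 (clue 8).
The tennis player is in house 4 (clue 1).
Clue 5: the golf player is in house 1.
That leaves soccer as the sport for house 3.
House 4's hobby must be knitting (nothing else left).
The person who enjoys pottery is in house 1 (clue 4).
The only sport still possible for house 2 is cricket.
House 3's hobby must be hiking (nothing else left).
Clue 6: the tea drinker is in house 3.
From clue 7, the milk drinker must be in house 4.
House 1 drink: only wine fits.
House 2 drink: only cocoa fits.
Clue 3: the person with the maple tree is in house 1.
That leaves beech as the tree for house 2.
So house 4 gets elm for tree.
So: house 1 = maple/golf/pottery/wine, house 2 = beech/cricket/dancing/cocoa, house 3 = willow/soccer/hiking/tea, house 4 = elm/tennis/knitting/milk.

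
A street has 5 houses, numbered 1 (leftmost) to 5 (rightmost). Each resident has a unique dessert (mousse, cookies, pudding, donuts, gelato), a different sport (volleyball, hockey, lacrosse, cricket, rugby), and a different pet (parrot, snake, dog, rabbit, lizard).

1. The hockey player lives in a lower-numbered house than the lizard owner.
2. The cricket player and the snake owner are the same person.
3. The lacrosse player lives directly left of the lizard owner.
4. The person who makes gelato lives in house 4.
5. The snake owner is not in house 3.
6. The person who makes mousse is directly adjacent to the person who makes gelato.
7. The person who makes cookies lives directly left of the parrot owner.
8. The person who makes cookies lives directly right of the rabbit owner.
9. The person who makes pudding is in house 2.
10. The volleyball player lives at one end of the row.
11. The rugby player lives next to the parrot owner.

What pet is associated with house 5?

The person who makes gelato is in house 4 (clue 4).
Clue 9: the person who makes pudding is in house 2.
So house 1 gets donuts for dessert.
So house 5 gets mousse for dessert.
The parrot owner is in house 4 (clue 7).
Clue 8: the rabbit owner is in house 2.
That leaves cookies as the dessert for house 3.
The cricket player is narrowed to house 1 or 5; consider each.
Placing it in house 5 leads to a contradiction, so it's in house 1.
Clue 2: the snake owner is in house 1.
House 3's sport must be rugby (nothing else left).
That leaves volleyball as the sport for house 5.
The hockey player is narrowed to house 2 or 4; consider each.
Placing it in house 4 leads to a contradiction, so it's in house 2.
So house 4 gets lacrosse for sport.
By clue 3, the lizard owner is in house 5.
House 3's pet must be dog (nothing else left).
So: house 1 = donuts/cricket/snake, house 2 = pudding/hockey/rabbit, house 3 = cookies/rugby/dog, house 4 = gelato/lacrosse/parrot, house 5 = mousse/volleyball/lizard.

lizard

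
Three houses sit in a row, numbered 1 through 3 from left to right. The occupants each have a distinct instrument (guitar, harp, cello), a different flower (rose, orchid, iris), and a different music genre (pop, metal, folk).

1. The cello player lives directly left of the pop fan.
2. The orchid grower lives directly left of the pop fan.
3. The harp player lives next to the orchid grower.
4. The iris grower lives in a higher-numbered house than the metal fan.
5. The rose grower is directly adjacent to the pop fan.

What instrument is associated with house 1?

The cello player is narrowed to house 1 or 2; consider each.
Placing it in house 2 leads to a contradiction, so it's in house 1.
Clue 1 places the pop fan in house 2.
From clue 2, the orchid grower must be in house 1.
The harp player is in house 2 (clue 3).
House 3's instrument must be guitar (nothing else left).
House 2 flower: only iris fits.
House 3 flower: only rose fits.
The only music genre still possible for house 1 is metal.
So house 3 gets folk for music genre.
So: house 1 = cello/orchid/metal, house 2 = harp/iris/pop, house 3 = guitar/rose/folk.

cello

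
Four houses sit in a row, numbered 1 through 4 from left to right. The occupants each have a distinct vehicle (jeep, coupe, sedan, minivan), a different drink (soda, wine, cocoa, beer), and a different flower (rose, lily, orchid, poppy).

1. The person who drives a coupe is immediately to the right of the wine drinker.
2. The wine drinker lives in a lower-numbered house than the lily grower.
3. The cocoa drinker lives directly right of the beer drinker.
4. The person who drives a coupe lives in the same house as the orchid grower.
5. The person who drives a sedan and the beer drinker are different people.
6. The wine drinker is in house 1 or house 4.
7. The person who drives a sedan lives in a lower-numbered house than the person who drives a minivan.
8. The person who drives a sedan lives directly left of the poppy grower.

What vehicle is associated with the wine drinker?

From clue 6, the wine drinker must be in house 1.
House 1 flower: only rose fits.
Clue 1 places the person who drives a coupe in house 2.
The orchid grower is in house 2 (clue 4).
By clue 8, the person who drives a sedan is in house 3.
By clue 8, the poppy grower is in house 4.
House 1 vehicle: only jeep fits.
The only vehicle still possible for house 4 is minivan.
So house 3 gets lily for flower.
Clue 5: the beer drinker is in house 2.
From clue 3, the cocoa drinker must be in house 3.
The only drink still possible for house 4 is soda.
So: house 1 = jeep/wine/rose, house 2 = coupe/beer/orchid, house 3 = sedan/cocoa/lily, house 4 = minivan/soda/poppy.

jeep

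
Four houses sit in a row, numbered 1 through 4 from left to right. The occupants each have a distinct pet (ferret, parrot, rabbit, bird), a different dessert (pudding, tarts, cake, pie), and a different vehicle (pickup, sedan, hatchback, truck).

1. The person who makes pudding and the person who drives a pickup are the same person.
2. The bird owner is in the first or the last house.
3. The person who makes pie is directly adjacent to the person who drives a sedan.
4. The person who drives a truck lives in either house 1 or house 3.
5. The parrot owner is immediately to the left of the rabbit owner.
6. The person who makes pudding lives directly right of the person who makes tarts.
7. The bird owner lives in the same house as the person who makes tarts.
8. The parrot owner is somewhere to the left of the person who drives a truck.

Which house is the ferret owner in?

The bird owner is in house 1 (clue 7).
From clue 7, the person who makes tarts must be in house 1.
Clue 8 places the person who drives a truck in house 3.
The rabbit owner is in house 3 (clue 5).
The person who makes pudding is in house 2 (clue 6).
House 2 pet: only parrot fits.
House 4's pet must be ferret (nothing else left).
House 3 dessert: only pie fits.
House 4 dessert: only cake fits.
From clue 1, the person who drives a pickup must be in house 2.
That leaves hatchback as the vehicle for house 1.
House 4's vehicle must be sedan (nothing else left).
So: house 1 = bird/tarts/hatchback, house 2 = parrot/pudding/pickup, house 3 = rabbit/pie/truck, house 4 = ferret/cake/sedan.

4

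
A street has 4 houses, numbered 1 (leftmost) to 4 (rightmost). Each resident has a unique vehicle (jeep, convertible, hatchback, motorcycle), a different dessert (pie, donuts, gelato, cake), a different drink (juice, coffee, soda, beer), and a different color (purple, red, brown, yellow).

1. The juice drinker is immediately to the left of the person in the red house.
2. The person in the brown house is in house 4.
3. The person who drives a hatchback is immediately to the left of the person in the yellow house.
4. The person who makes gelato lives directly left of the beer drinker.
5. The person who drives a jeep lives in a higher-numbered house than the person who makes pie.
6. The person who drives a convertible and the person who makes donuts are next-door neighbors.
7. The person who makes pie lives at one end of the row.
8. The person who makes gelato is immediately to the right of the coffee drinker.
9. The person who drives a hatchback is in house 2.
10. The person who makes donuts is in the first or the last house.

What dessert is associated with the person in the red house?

Clue 2: the person in the brown house is in house 4.
By clue 7, the person who makes pie is in house 1.
By clue 9, the person who drives a hatchback is in house 2.
That leaves donuts as the dessert for house 4.
So house 1 gets purple for color.
Clue 3: the person in the yellow house is in house 3.
Clue 6 places the person who drives a convertible in house 3.
The only vehicle still possible for house 1 is motorcycle.
The only vehicle still possible for house 4 is jeep.
House 2's color must be red (nothing else left).
By clue 1, the juice drinker is in house 1.
House 2 drink: only coffee fits.
Clue 8 places the person who makes gelato in house 3.
House 2 dessert: only cake fits.
From clue 4, the beer drinker must be in house 4.
So house 3 gets soda for drink.
So: house 1 = motorcycle/pie/juice/purple, house 2 = hatchback/cake/coffee/red, house 3 = convertible/gelato/soda/yellow, house 4 = jeep/donuts/beer/brown.

cake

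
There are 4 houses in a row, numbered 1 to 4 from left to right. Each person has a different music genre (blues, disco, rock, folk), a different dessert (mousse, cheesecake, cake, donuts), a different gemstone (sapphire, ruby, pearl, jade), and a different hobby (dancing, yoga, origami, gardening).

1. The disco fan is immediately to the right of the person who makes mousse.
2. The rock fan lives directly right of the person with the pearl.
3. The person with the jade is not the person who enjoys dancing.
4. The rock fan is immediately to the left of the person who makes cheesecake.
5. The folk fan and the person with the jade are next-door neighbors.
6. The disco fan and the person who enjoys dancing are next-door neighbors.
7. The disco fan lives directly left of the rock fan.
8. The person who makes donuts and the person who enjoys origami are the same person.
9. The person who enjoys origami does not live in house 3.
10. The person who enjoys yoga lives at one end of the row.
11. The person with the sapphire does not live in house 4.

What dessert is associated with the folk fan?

cheesecake

By clue 7, the disco fan is in house 2.
Clue 7 places the rock fan in house 3.
Clue 1: the person who makes mousse is in house 1.
By clue 2, the person with the pearl is in house 2.
The person who makes cheesecake is in house 4 (clue 4).
House 2 dessert: only donuts fits.
So house 3 gets cake for dessert.
House 3's gemstone must be jade (nothing else left).
So house 4 gets ruby for gemstone.
Clue 3: the person who enjoys dancing is in house 1.
Clue 5 places the folk fan in house 4.
Clue 8 places the person who enjoys origami in house 2.
House 1's music genre must be blues (nothing else left).
House 1 gemstone: only sapphire fits.
House 3 hobby: only gardening fits.
House 4 hobby: only yoga fits.
So: house 1 = blues/mousse/sapphire/dancing, house 2 = disco/donuts/pearl/origami, house 3 = rock/cake/jade/gardening, house 4 = folk/cheesecake/ruby/yoga.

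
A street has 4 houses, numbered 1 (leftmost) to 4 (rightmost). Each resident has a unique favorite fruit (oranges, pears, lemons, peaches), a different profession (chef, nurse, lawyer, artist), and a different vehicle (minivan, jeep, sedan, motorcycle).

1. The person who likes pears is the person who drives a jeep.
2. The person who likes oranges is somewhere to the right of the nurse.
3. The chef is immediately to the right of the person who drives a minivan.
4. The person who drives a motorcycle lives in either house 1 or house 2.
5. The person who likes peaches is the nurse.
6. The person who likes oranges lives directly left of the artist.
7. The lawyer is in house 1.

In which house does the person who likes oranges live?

3

By clue 7, the lawyer is in house 1.
By clue 2, the person who likes oranges is in house 3.
From clue 2, the nurse must be in house 2.
From clue 5, the person who likes peaches must be in house 2.
Clue 6 places the artist in house 4.
House 3's profession must be chef (nothing else left).
By clue 3, the person who drives a minivan is in house 2.
The only vehicle still possible for house 1 is motorcycle.
So house 3 gets sedan for vehicle.
So house 4 gets jeep for vehicle.
The person who likes pears is in house 4 (clue 1).
The only favorite fruit still possible for house 1 is lemons.
So: house 1 = lemons/lawyer/motorcycle, house 2 = peaches/nurse/minivan, house 3 = oranges/chef/sedan, house 4 = pears/artist/jeep.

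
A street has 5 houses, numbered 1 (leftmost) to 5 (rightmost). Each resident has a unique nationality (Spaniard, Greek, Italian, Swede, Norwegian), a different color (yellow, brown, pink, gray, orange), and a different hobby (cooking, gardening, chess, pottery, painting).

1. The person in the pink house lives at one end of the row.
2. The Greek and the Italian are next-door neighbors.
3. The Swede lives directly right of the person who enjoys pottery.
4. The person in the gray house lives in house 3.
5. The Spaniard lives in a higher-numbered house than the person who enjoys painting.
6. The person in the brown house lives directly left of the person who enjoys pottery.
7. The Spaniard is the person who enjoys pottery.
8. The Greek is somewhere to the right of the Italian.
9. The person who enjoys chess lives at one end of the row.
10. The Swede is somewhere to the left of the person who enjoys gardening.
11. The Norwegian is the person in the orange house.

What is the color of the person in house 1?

pink

Clue 4: the person in the gray house is in house 3.
The Spaniard is narrowed to house 2 or 3; consider each.
Placing it in house 2 leads to a contradiction, so it's in house 3.
By clue 7, the person who enjoys pottery is in house 3.
The only nationality still possible for house 4 is Swede.
From clue 2, the Greek must be in house 2.
Clue 2 places the Italian in house 1.
Clue 6: the person in the brown house is in house 2.
Clue 10: the person who enjoys gardening is in house 5.
So house 5 gets Norwegian for nationality.
So house 4 gets yellow for color.
House 1's hobby must be chess (nothing else left).
So house 2 gets painting for hobby.
House 4 hobby: only cooking fits.
Clue 11 places the person in the orange house in house 5.
The only color still possible for house 1 is pink.
So: house 1 = Italian/pink/chess, house 2 = Greek/brown/painting, house 3 = Spaniard/gray/pottery, house 4 = Swede/yellow/cooking, house 5 = Norwegian/orange/gardening.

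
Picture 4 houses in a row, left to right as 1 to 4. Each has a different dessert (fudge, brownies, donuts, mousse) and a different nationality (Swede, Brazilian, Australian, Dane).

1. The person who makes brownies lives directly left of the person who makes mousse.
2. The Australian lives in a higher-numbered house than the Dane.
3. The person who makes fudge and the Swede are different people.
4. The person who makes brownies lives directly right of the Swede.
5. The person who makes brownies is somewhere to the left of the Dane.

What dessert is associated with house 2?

Clue 5 places the person who makes brownies in house 2.
Clue 5: the Dane is in house 3.
Clue 1: the person who makes mousse is in house 3.
The Australian is in house 4 (clue 2).
From clue 4, the Swede must be in house 1.
House 2's nationality must be Brazilian (nothing else left).
The person who makes fudge is in house 4 (clue 3).
House 1's dessert must be donuts (nothing else left).
So: house 1 = donuts/Swede, house 2 = brownies/Brazilian, house 3 = mousse/Dane, house 4 = fudge/Australian.

brownies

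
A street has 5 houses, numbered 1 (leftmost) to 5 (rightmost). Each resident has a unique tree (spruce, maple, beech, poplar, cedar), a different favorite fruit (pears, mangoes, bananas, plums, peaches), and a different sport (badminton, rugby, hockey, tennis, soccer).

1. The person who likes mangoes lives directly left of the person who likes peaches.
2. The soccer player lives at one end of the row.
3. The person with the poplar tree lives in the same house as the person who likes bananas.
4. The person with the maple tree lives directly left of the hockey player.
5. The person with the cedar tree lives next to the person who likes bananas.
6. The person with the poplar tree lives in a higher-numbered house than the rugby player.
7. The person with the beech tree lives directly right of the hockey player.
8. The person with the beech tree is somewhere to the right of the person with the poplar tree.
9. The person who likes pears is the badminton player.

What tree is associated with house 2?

poplar

The soccer player is narrowed to house 1 or 5; consider each.
Placing it in house 1 leads to a contradiction, so it's in house 5.
The person with the beech tree is narrowed to house 3 or 4 or 5; consider each.
Placing it in house 3 and house 4 leads to a contradiction, so it's in house 5.
From clue 7, the hockey player must be in house 4.
Clue 4: the person with the maple tree is in house 3.
Clue 5 places the person with the cedar tree in house 1.
By clue 5, the person who likes bananas is in house 2.
The person with the poplar tree is in house 2 (clue 3).
From clue 6, the rugby player must be in house 1.
The only tree still possible for house 4 is spruce.
So house 2 gets tennis for sport.
So house 3 gets badminton for sport.
The person who likes pears is in house 3 (clue 9).
House 1's favorite fruit must be plums (nothing else left).
House 4's favorite fruit must be mangoes (nothing else left).
The only favorite fruit still possible for house 5 is peaches.
So: house 1 = cedar/plums/rugby, house 2 = poplar/bananas/tennis, house 3 = maple/pears/badminton, house 4 = spruce/mangoes/hockey, house 5 = beech/peaches/soccer.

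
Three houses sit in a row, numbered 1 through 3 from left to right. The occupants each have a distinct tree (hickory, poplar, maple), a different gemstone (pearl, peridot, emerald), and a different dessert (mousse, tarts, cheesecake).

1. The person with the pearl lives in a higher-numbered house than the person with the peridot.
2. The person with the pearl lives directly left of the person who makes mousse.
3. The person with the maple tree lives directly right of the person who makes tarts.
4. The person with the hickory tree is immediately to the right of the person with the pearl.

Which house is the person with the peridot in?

1

Clue 2 places the person with the pearl in house 2.
From clue 2, the person who makes mousse must be in house 3.
Clue 4 places the person with the hickory tree in house 3.
The only tree still possible for house 1 is poplar.
House 2 tree: only maple fits.
That leaves peridot as the gemstone for house 1.
House 3's gemstone must be emerald (nothing else left).
The person who makes tarts is in house 1 (clue 3).
That leaves cheesecake as the dessert for house 2.
So: house 1 = poplar/peridot/tarts, house 2 = maple/pearl/cheesecake, house 3 = hickory/emerald/mousse.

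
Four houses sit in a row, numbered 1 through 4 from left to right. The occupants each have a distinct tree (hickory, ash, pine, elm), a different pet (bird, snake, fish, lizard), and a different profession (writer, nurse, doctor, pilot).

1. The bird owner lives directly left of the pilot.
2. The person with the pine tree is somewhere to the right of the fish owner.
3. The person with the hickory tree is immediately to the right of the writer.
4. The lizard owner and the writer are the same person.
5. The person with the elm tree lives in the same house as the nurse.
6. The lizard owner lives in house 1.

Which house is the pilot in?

Clue 6 places the lizard owner in house 1.
That leaves snake as the pet for house 4.
By clue 4, the writer is in house 1.
Clue 3 places the person with the hickory tree in house 2.
That leaves ash as the tree for house 1.
House 2's profession must be doctor (nothing else left).
The person with the elm tree is narrowed to house 3 or 4; consider each.
Placing it in house 4 leads to a contradiction, so it's in house 3.
From clue 5, the nurse must be in house 3.
So house 4 gets pine for tree.
House 4 profession: only pilot fits.
By clue 1, the bird owner is in house 3.
That leaves fish as the pet for house 2.
So: house 1 = ash/lizard/writer, house 2 = hickory/fish/doctor, house 3 = elm/bird/nurse, house 4 = pine/snake/pilot.

4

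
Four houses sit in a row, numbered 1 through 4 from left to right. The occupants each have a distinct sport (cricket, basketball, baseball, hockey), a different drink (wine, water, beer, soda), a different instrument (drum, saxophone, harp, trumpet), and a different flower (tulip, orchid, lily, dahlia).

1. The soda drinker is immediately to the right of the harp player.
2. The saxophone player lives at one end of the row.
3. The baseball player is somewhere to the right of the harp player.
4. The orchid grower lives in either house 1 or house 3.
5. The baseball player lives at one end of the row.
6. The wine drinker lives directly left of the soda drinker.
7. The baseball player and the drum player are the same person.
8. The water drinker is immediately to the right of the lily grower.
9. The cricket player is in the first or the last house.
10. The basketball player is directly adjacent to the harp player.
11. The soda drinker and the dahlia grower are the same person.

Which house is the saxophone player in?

Clue 5: the baseball player is in house 4.
By clue 7, the drum player is in house 4.
House 1 instrument: only saxophone fits.
So house 1 gets cricket for sport.
So house 1 gets beer for drink.
The basketball player is narrowed to house 2 or 3; consider each.
Placing it in house 3 leads to a contradiction, so it's in house 2.
The harp player is in house 3 (clue 10).
So house 3 gets hockey for sport.
That leaves trumpet as the instrument for house 2.
By clue 1, the soda drinker is in house 4.
Clue 6 places the wine drinker in house 3.
The dahlia grower is in house 4 (clue 11).
House 2 drink: only water fits.
The lily grower is in house 1 (clue 8).
House 2's flower must be tulip (nothing else left).
House 3 flower: only orchid fits.
So: house 1 = cricket/beer/saxophone/lily, house 2 = basketball/water/trumpet/tulip, house 3 = hockey/wine/harp/orchid, house 4 = baseball/soda/drum/dahlia.

1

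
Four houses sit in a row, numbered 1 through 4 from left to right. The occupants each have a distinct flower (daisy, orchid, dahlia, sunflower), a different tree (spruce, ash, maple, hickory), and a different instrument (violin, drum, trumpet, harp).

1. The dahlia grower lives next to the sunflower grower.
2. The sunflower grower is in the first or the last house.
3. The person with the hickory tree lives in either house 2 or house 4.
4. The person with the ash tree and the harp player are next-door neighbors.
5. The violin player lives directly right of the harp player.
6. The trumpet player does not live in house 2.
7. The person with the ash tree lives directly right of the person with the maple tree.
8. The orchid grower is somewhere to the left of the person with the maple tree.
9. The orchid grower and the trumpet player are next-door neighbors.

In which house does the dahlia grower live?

Clue 9 places the orchid grower in house 2.
House 1 tree: only spruce fits.
Clue 1: the dahlia grower is in house 3.
The sunflower grower is in house 4 (clue 1).
The person with the maple tree is in house 3 (clue 8).
House 1's flower must be daisy (nothing else left).
The only tree still possible for house 2 is hickory.
So house 4 gets ash for tree.
From clue 4, the harp player must be in house 3.
The violin player is in house 4 (clue 5).
The only instrument still possible for house 2 is drum.
The only instrument still possible for house 1 is trumpet.
So: house 1 = daisy/spruce/trumpet, house 2 = orchid/hickory/drum, house 3 = dahlia/maple/harp, house 4 = sunflower/ash/violin.

3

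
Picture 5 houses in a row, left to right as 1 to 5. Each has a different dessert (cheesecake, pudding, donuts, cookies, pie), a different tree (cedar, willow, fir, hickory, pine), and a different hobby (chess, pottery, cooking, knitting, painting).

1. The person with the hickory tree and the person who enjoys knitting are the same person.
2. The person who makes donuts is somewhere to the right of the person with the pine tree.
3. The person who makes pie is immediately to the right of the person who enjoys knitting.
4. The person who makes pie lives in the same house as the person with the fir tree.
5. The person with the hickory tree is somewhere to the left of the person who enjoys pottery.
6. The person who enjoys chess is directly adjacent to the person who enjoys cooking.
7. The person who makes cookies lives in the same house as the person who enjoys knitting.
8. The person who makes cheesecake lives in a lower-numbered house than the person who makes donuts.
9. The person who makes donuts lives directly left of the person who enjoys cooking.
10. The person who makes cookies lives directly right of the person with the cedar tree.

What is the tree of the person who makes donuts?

willow

So house 1 gets painting for hobby.
The person who makes cheesecake is narrowed to house 1 or 2 or 3; consider each.
Placing it in house 2 and house 3 leads to a contradiction, so it's in house 1.
The person who makes cookies is narrowed to house 2 or 3 or 4; consider each.
Placing it in house 2 and house 3 leads to a contradiction, so it's in house 4.
Clue 7 places the person who enjoys knitting in house 4.
Clue 10 places the person with the cedar tree in house 3.
The only hobby still possible for house 2 is chess.
Clue 1: the person with the hickory tree is in house 4.
Clue 3 places the person who makes pie in house 5.
From clue 4, the person with the fir tree must be in house 5.
Clue 5: the person who enjoys pottery is in house 5.
By clue 6, the person who enjoys cooking is in house 3.
Clue 9 places the person who makes donuts in house 2.
The only dessert still possible for house 3 is pudding.
Clue 2 places the person with the pine tree in house 1.
The only tree still possible for house 2 is willow.
So: house 1 = cheesecake/pine/painting, house 2 = donuts/willow/chess, house 3 = pudding/cedar/cooking, house 4 = cookies/hickory/knitting, house 5 = pie/fir/pottery.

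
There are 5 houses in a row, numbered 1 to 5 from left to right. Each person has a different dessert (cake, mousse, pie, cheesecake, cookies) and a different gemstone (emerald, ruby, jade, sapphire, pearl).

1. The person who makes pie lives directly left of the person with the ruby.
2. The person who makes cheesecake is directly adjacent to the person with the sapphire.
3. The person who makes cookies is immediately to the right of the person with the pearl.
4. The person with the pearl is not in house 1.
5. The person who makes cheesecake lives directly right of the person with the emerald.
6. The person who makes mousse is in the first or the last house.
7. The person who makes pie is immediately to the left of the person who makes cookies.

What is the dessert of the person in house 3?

The person who makes mousse is narrowed to house 1 or 5; consider each.
Placing it in house 5 leads to a contradiction, so it's in house 1.
The person who makes cookies is narrowed to house 3 or 4 or 5; consider each.
Placing it in house 3 and house 4 leads to a contradiction, so it's in house 5.
The person with the pearl is in house 4 (clue 3).
Clue 7 places the person who makes pie in house 4.
From clue 1, the person with the ruby must be in house 5.
The person who makes cake is narrowed to house 2 or 3; consider each.
Placing it in house 2 leads to a contradiction, so it's in house 3.
That leaves cheesecake as the dessert for house 2.
Clue 5: the person with the emerald is in house 1.
The only gemstone still possible for house 2 is jade.
That leaves sapphire as the gemstone for house 3.
So: house 1 = mousse/emerald, house 2 = cheesecake/jade, house 3 = cake/sapphire, house 4 = pie/pearl, house 5 = cookies/ruby.

cake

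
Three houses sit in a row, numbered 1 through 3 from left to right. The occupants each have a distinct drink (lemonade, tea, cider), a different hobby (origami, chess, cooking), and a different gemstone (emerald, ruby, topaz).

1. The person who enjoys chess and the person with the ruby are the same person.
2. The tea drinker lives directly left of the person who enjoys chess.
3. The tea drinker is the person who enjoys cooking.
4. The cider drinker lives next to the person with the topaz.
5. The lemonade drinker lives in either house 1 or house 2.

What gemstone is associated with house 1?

The only drink still possible for house 3 is cider.
Clue 4 places the person with the topaz in house 2.
The only gemstone still possible for house 1 is emerald.
That leaves ruby as the gemstone for house 3.
By clue 1, the person who enjoys chess is in house 3.
The tea drinker is in house 2 (clue 2).
From clue 3, the person who enjoys cooking must be in house 2.
House 1 drink: only lemonade fits.
House 1's hobby must be origami (nothing else left).
So: house 1 = lemonade/origami/emerald, house 2 = tea/cooking/topaz, house 3 = cider/chess/ruby.

emerald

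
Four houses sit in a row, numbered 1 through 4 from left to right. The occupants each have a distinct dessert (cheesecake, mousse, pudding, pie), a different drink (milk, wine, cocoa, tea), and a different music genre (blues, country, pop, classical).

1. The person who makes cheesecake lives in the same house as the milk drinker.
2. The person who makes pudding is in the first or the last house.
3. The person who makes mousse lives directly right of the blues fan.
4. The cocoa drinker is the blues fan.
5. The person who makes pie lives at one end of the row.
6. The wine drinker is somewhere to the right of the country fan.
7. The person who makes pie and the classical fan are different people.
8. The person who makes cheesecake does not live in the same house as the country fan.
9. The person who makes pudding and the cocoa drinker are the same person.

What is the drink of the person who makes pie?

wine

From clue 9, the person who makes pudding must be in house 1.
Clue 9: the cocoa drinker is in house 1.
The only dessert still possible for house 4 is pie.
The blues fan is in house 1 (clue 4).
That leaves pop as the music genre for house 4.
Clue 3 places the person who makes mousse in house 2.
So house 3 gets cheesecake for dessert.
By clue 1, the milk drinker is in house 3.
The country fan is in house 2 (clue 8).
That leaves tea as the drink for house 2.
So house 4 gets wine for drink.
The only music genre still possible for house 3 is classical.
So: house 1 = pudding/cocoa/blues, house 2 = mousse/tea/country, house 3 = cheesecake/milk/classical, house 4 = pie/wine/pop.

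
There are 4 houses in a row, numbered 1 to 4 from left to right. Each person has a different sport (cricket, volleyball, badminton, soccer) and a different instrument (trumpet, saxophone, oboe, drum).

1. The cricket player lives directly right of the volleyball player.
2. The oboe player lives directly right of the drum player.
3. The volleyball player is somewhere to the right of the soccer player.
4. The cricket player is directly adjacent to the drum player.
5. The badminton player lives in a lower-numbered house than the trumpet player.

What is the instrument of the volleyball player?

The only sport still possible for house 4 is cricket.
Clue 1 places the volleyball player in house 3.
Clue 4: the drum player is in house 3.
House 1's instrument must be saxophone (nothing else left).
Clue 2: the oboe player is in house 4.
That leaves trumpet as the instrument for house 2.
By clue 5, the badminton player is in house 1.
House 2 sport: only soccer fits.
So: house 1 = badminton/saxophone, house 2 = soccer/trumpet, house 3 = volleyball/drum, house 4 = cricket/oboe.

drum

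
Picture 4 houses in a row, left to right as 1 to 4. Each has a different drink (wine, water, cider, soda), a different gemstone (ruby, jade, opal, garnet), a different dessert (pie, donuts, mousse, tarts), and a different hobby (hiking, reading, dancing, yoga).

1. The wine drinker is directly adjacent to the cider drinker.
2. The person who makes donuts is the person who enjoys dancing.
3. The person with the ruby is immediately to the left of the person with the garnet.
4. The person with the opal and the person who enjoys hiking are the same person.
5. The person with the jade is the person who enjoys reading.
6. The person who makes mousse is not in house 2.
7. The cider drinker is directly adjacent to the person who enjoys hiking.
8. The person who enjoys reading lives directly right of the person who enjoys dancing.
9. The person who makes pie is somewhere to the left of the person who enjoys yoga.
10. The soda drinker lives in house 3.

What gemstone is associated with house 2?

ruby

From clue 10, the soda drinker must be in house 3.
House 4's drink must be water (nothing else left).
The cider drinker is narrowed to house 1 or 2; consider each.
Placing it in house 1 leads to a contradiction, so it's in house 2.
The wine drinker is in house 1 (clue 1).
The person with the opal is narrowed to house 1 or 3; consider each.
Placing it in house 3 leads to a contradiction, so it's in house 1.
Clue 4 places the person who enjoys hiking in house 1.
House 2's gemstone must be ruby (nothing else left).
From clue 3, the person with the garnet must be in house 3.
The only gemstone still possible for house 4 is jade.
From clue 5, the person who enjoys reading must be in house 4.
Clue 8 places the person who enjoys dancing in house 3.
House 2 hobby: only yoga fits.
The person who makes donuts is in house 3 (clue 2).
From clue 9, the person who makes pie must be in house 1.
The only dessert still possible for house 2 is tarts.
The only dessert still possible for house 4 is mousse.
So: house 1 = wine/opal/pie/hiking, house 2 = cider/ruby/tarts/yoga, house 3 = soda/garnet/donuts/dancing, house 4 = water/jade/mousse/reading.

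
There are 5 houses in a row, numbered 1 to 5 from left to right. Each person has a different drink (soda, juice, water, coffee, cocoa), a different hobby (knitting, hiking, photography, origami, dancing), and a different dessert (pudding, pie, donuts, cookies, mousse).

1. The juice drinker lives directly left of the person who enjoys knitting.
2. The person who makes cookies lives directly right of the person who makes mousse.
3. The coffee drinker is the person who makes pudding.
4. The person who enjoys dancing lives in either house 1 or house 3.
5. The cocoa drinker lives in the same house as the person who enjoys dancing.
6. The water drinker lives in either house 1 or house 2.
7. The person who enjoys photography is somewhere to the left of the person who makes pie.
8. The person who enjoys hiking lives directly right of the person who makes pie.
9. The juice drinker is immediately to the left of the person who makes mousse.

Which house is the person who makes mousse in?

2

The cocoa drinker is narrowed to house 1 or 3; consider each.
Placing it in house 1 leads to a contradiction, so it's in house 3.
The person who enjoys dancing is in house 3 (clue 5).
From clue 1, the juice drinker must be in house 1.
Clue 1: the person who enjoys knitting is in house 2.
The person who makes mousse is in house 2 (clue 9).
House 2's drink must be water (nothing else left).
So house 1 gets photography for hobby.
From clue 2, the person who makes cookies must be in house 3.
So house 1 gets donuts for dessert.
That leaves pudding as the dessert for house 5.
By clue 3, the coffee drinker is in house 5.
Clue 8 places the person who enjoys hiking in house 5.
So house 4 gets soda for drink.
That leaves origami as the hobby for house 4.
House 4's dessert must be pie (nothing else left).
So: house 1 = juice/photography/donuts, house 2 = water/knitting/mousse, house 3 = cocoa/dancing/cookies, house 4 = soda/origami/pie, house 5 = coffee/hiking/pudding.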